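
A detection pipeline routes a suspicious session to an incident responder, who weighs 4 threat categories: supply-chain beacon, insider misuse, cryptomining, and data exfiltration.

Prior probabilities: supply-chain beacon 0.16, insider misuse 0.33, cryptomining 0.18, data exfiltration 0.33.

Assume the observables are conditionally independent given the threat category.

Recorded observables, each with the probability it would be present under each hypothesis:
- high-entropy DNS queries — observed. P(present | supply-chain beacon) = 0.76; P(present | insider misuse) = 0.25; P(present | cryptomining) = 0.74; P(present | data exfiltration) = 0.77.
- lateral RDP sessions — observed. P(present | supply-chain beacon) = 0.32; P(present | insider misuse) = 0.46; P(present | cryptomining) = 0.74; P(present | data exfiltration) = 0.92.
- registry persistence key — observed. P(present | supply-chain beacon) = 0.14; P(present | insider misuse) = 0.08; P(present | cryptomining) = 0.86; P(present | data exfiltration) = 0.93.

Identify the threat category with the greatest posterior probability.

For each hypothesis, the unnormalized posterior weight is prior × product of the observable likelihoods:
  supply-chain beacon: 0.16 × 0.76 × 0.32 × 0.14 = 0.0054477
  insider misuse: 0.33 × 0.25 × 0.46 × 0.08 = 0.003036
  cryptomining: 0.18 × 0.74 × 0.74 × 0.86 = 0.084768
  data exfiltration: 0.33 × 0.77 × 0.92 × 0.93 = 0.21741
Marginal likelihood of the evidence = 0.31066.
P(supply-chain beacon | evidence) ≈ 0.0054477 / 0.31066 ≈ 0.018
P(insider misuse | evidence) ≈ 0.003036 / 0.31066 ≈ 0.010
P(cryptomining | evidence) ≈ 0.084768 / 0.31066 ≈ 0.273
P(data exfiltration | evidence) ≈ 0.21741 / 0.31066 ≈ 0.700
The largest is 0.700, so data exfiltration is most probable.

data exfiltration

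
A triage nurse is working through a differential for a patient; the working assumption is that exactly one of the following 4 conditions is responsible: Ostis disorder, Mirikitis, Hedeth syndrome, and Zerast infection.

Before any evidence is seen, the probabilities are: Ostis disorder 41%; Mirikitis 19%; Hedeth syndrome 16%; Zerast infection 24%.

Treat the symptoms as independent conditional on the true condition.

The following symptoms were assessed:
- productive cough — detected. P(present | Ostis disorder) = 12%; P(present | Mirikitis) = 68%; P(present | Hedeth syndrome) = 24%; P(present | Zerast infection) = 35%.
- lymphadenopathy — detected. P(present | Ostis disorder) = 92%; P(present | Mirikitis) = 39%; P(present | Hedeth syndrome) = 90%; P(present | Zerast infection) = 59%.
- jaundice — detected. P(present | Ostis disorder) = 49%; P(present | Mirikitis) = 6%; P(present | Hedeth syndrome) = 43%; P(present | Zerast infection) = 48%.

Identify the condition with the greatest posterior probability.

For each hypothesis, the unnormalized posterior weight is prior × product of the symptom likelihoods:
  Ostis disorder: 0.41 × 0.12 × 0.92 × 0.49 = 0.022179
  Mirikitis: 0.19 × 0.68 × 0.39 × 0.06 = 0.0030233
  Hedeth syndrome: 0.16 × 0.24 × 0.90 × 0.43 = 0.014861
  Zerast infection: 0.24 × 0.35 × 0.59 × 0.48 = 0.023789
The unnormalized weights sum to 0.063852.
P(Ostis disorder | evidence) ≈ 0.022179 / 0.063852 ≈ 0.347
P(Mirikitis | evidence) ≈ 0.0030233 / 0.063852 ≈ 0.047
P(Hedeth syndrome | evidence) ≈ 0.014861 / 0.063852 ≈ 0.233
P(Zerast infection | evidence) ≈ 0.023789 / 0.063852 ≈ 0.373
The largest is 0.373, so Zerast infection is most probable.

Zerast infection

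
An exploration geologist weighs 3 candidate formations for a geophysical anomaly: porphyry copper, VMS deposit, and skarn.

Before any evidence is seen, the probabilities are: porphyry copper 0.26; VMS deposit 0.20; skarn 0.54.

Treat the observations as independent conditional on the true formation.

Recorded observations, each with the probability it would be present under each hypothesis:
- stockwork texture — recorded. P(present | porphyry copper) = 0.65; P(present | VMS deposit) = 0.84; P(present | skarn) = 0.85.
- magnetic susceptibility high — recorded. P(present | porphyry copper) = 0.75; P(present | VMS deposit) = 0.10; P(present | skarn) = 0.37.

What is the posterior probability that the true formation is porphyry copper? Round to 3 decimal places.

Multiply each prior by the joint likelihood of the evidence pattern:
  porphyry copper: 0.26 × 0.65 × 0.75 = 0.12675
  VMS deposit: 0.20 × 0.84 × 0.10 = 0.0168
  skarn: 0.54 × 0.85 × 0.37 = 0.16983
Marginal likelihood of the evidence = 0.31338.
P(porphyry copper | evidence) = 0.12675 / 0.31338 ≈ 0.404.

0.404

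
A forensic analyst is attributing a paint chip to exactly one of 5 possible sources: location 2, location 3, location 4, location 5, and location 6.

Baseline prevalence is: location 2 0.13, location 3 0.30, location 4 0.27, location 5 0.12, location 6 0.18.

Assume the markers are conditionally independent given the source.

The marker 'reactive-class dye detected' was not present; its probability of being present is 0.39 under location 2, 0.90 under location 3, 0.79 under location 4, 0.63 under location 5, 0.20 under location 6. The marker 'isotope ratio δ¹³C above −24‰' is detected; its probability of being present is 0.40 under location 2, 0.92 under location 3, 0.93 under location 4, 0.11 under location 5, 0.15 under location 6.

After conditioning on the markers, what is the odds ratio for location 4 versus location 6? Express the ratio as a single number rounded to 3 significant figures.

2.44

Unnormalized posterior weight (prior times the marker likelihoods) for each of the two hypotheses (using 1 − P(present | H) for each absent marker):
  location 4: 0.27 × (1 − 0.79) × 0.93 = 0.052731
  location 6: 0.18 × (1 − 0.20) × 0.15 = 0.0216
Posterior odds = 0.052731 / 0.0216 ≈ 2.44.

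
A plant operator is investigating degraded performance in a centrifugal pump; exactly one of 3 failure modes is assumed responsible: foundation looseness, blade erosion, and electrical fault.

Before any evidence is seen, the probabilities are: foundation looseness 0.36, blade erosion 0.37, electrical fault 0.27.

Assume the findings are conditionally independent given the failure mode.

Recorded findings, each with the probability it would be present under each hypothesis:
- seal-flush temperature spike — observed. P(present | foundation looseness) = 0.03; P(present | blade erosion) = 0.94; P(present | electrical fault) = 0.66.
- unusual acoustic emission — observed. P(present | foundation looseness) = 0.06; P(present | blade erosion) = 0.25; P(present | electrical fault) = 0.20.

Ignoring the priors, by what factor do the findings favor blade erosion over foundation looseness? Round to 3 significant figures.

131

Take the product of per-finding likelihoods under each hypothesis, then divide.
  blade erosion: 0.94 × 0.25 = 0.235
  foundation looseness: 0.03 × 0.06 = 0.0018
Bayes factor = 0.235 / 0.0018 ≈ 131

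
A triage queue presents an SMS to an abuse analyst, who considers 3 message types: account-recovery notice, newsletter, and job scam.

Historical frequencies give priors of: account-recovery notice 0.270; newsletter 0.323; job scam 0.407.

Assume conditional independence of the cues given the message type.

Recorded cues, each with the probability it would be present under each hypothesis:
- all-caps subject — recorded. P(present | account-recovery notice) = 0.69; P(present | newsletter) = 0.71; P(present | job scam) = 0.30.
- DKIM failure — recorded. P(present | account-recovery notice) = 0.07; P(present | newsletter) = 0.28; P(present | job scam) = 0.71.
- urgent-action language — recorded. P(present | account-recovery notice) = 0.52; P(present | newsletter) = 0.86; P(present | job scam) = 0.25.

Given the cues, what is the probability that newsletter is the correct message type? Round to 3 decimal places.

Multiply each prior by the joint likelihood of the cue pattern:
  account-recovery notice: 0.270 × 0.69 × 0.07 × 0.52 = 0.0067813
  newsletter: 0.323 × 0.71 × 0.28 × 0.86 = 0.055223
  job scam: 0.407 × 0.30 × 0.71 × 0.25 = 0.021673
Marginal likelihood of the evidence = 0.083677.
P(newsletter | evidence) = 0.055223 / 0.083677 ≈ 0.660.

0.660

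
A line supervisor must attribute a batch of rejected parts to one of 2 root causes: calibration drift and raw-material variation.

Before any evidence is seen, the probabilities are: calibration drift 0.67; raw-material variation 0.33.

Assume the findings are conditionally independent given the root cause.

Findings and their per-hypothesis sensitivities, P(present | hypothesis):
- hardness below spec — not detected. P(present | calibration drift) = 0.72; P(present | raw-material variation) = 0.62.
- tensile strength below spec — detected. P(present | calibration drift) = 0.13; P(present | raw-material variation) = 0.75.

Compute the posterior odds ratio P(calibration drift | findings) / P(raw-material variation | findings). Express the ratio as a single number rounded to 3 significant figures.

Posterior odds equal prior odds times the likelihood ratio; only the two competing hypotheses matter (using 1 − P(present | H) for each absent finding).
  calibration drift: 0.67 × (1 − 0.72) × 0.13 = 0.024388
  raw-material variation: 0.33 × (1 − 0.62) × 0.75 = 0.09405
Odds(calibration drift : raw-material variation) = 0.024388 / 0.09405 ≈ 0.259.

0.259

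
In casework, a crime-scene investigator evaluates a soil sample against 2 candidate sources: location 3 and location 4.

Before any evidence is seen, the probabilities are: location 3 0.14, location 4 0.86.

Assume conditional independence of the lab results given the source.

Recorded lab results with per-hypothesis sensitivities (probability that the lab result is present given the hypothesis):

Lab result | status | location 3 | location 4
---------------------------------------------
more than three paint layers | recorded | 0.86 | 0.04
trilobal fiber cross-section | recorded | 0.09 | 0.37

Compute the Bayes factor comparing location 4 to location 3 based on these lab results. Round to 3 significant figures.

Take the product of per-lab result likelihoods under each hypothesis, then divide.
  location 4: 0.04 × 0.37 = 0.0148
  location 3: 0.86 × 0.09 = 0.0774
Bayes factor = 0.0148 / 0.0774 ≈ 0.191

0.191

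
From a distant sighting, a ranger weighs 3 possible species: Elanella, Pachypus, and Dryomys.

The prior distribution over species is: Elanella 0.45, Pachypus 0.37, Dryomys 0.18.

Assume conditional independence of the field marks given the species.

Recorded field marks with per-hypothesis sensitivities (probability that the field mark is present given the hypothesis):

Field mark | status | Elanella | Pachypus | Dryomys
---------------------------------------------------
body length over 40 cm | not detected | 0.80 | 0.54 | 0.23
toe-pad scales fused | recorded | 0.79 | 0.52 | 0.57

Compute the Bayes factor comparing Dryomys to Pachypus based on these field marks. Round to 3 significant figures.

1.83

Joint likelihood of the field mark pattern under each hypothesis (using 1 − P(present | H) for each absent field mark):
  Dryomys: (1 − 0.23) × 0.57 = 0.4389
  Pachypus: (1 − 0.54) × 0.52 = 0.2392
Bayes factor = 0.4389 / 0.2392 ≈ 1.83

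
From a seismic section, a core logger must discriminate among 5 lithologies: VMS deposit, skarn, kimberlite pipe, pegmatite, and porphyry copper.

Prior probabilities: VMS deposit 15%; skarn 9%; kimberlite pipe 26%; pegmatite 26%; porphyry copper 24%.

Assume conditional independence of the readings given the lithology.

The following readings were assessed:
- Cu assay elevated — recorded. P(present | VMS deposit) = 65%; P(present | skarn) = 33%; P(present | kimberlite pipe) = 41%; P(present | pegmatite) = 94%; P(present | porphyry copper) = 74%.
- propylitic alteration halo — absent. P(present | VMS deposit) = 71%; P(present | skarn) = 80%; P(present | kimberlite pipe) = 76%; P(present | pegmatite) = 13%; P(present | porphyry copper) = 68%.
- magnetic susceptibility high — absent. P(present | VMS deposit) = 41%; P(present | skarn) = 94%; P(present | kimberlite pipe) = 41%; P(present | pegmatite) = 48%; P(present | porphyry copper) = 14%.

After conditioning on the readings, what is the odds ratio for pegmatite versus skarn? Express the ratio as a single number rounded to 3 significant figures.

Posterior odds equal prior odds times the likelihood ratio; only the two competing hypotheses matter (using 1 − P(present | H) for each absent reading).
  pegmatite: 0.26 × 0.94 × (1 − 0.13) × (1 − 0.48) = 0.11057
  skarn: 0.09 × 0.33 × (1 − 0.80) × (1 − 0.94) = 0.0003564
Posterior odds = 0.11057 / 0.0003564 ≈ 310.

310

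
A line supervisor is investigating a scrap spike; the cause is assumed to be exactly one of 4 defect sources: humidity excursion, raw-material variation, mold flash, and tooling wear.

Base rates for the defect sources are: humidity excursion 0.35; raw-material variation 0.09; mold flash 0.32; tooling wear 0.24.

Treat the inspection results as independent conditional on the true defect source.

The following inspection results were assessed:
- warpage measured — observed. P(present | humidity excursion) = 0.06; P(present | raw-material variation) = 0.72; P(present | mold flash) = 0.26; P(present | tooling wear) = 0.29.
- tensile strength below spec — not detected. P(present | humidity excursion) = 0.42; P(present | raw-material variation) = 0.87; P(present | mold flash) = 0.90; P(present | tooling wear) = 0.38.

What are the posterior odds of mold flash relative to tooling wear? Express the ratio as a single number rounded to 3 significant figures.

Unnormalized posterior weight (prior times the inspection result likelihoods) for each of the two hypotheses (using 1 − P(present | H) for each absent inspection result):
  mold flash: 0.32 × 0.26 × (1 − 0.90) = 0.00832
  tooling wear: 0.24 × 0.29 × (1 − 0.38) = 0.043152
Odds(mold flash : tooling wear) = 0.00832 / 0.043152 ≈ 0.193.

0.193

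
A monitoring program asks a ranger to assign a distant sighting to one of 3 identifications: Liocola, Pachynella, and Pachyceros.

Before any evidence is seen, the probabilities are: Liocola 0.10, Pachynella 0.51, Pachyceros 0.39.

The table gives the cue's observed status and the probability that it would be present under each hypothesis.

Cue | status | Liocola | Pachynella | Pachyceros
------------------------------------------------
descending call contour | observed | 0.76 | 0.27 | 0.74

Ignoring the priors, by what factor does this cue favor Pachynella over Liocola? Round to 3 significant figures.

0.355

Likelihood of this cue under each hypothesis:
  Pachynella: 0.27
  Liocola: 0.76
Bayes factor = 0.27 / 0.76 ≈ 0.355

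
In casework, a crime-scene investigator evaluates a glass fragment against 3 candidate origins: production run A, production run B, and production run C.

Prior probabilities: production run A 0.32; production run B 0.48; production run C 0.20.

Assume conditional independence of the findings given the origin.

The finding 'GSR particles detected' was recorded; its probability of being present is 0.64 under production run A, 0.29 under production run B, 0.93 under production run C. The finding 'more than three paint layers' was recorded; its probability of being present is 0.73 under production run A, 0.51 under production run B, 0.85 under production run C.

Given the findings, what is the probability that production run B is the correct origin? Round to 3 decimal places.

0.188

Multiply each prior by the joint likelihood of the evidence pattern:
  production run A: 0.32 × 0.64 × 0.73 = 0.1495
  production run B: 0.48 × 0.29 × 0.51 = 0.070992
  production run C: 0.20 × 0.93 × 0.85 = 0.1581
Normalizing constant Z = 0.1495 + 0.070992 + 0.1581 = 0.3786.
P(production run B | evidence) = 0.070992 / 0.3786 ≈ 0.188.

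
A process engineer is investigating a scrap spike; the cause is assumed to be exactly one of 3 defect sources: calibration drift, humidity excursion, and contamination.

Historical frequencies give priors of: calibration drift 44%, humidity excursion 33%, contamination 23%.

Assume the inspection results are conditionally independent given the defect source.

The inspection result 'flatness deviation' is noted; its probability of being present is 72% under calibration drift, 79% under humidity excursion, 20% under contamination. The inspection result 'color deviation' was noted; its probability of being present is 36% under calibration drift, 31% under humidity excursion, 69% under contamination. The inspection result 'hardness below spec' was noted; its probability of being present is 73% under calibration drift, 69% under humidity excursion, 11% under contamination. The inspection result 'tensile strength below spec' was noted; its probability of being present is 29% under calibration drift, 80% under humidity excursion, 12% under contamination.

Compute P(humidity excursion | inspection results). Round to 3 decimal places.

0.645

Multiply each prior by the joint likelihood of the inspection result pattern:
  calibration drift: 0.44 × 0.72 × 0.36 × 0.73 × 0.29 = 0.024144
  humidity excursion: 0.33 × 0.79 × 0.31 × 0.69 × 0.80 = 0.044611
  contamination: 0.23 × 0.20 × 0.69 × 0.11 × 0.12 = 0.00041897
The unnormalized weights sum to 0.069174.
P(humidity excursion | evidence) = 0.044611 / 0.069174 ≈ 0.645.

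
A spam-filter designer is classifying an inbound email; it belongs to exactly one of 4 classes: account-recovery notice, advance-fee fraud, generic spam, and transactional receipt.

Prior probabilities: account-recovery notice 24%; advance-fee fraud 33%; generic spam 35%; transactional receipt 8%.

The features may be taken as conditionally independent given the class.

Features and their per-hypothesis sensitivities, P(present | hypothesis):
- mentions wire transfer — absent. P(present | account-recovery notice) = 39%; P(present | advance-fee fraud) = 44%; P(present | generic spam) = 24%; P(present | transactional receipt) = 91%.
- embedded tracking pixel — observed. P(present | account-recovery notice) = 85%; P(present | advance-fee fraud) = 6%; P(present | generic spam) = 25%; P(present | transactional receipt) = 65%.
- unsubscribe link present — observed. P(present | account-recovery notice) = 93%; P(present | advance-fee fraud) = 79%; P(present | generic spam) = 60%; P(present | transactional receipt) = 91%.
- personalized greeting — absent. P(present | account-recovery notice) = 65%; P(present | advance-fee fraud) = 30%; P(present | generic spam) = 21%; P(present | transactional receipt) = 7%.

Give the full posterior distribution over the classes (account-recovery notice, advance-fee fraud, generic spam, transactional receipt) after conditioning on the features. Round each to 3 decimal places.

For each hypothesis, the unnormalized posterior weight is prior × product of the feature likelihoods (using 1 − P(present | H) for each absent feature):
  account-recovery notice: 0.24 × (1 − 0.39) × 0.85 × 0.93 × (1 − 0.65) = 0.040505
  advance-fee fraud: 0.33 × (1 − 0.44) × 0.06 × 0.79 × (1 − 0.30) = 0.0061317
  generic spam: 0.35 × (1 − 0.24) × 0.25 × 0.60 × (1 − 0.21) = 0.031521
  transactional receipt: 0.08 × (1 − 0.91) × 0.65 × 0.91 × (1 − 0.07) = 0.0039607
Marginal likelihood of the evidence = 0.082119.
P(account-recovery notice | evidence) = 0.040505 / 0.082119 ≈ 0.493
P(advance-fee fraud | evidence) = 0.0061317 / 0.082119 ≈ 0.075
P(generic spam | evidence) = 0.031521 / 0.082119 ≈ 0.384
P(transactional receipt | evidence) = 0.0039607 / 0.082119 ≈ 0.048

0.493, 0.075, 0.384, 0.048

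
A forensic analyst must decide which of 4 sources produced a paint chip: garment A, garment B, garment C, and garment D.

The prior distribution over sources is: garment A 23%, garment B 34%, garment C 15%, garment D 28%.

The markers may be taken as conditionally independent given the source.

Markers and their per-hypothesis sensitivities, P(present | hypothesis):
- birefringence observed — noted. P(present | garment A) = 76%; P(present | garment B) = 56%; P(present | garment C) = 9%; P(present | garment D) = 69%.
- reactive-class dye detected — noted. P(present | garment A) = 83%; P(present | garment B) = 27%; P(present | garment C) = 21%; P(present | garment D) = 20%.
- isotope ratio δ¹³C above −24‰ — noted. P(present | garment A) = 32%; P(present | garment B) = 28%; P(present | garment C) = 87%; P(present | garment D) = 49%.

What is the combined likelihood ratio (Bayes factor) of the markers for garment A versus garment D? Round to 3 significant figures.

2.99

Take the product of per-marker likelihoods under each hypothesis, then divide.
  garment A: 0.76 × 0.83 × 0.32 = 0.20186
  garment D: 0.69 × 0.20 × 0.49 = 0.06762
Bayes factor = 0.20186 / 0.06762 ≈ 2.99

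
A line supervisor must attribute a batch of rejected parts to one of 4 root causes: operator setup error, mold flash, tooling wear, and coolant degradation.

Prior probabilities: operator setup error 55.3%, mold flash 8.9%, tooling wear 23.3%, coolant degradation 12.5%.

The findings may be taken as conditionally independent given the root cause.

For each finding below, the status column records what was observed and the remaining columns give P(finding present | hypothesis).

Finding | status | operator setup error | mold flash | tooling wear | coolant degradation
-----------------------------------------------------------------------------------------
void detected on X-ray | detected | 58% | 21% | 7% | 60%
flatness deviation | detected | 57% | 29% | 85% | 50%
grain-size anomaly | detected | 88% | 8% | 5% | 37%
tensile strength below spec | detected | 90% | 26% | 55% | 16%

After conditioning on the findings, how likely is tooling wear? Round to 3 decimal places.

For each hypothesis, the unnormalized posterior weight is prior × product of the finding likelihoods:
  operator setup error: 0.553 × 0.58 × 0.57 × 0.88 × 0.90 = 0.14479
  mold flash: 0.089 × 0.21 × 0.29 × 0.08 × 0.26 = 0.00011274
  tooling wear: 0.233 × 0.07 × 0.85 × 0.05 × 0.55 = 0.00038125
  coolant degradation: 0.125 × 0.60 × 0.50 × 0.37 × 0.16 = 0.00222
Marginal likelihood of the evidence = 0.14751.
P(tooling wear | evidence) = 0.00038125 / 0.14751 ≈ 0.003.

0.003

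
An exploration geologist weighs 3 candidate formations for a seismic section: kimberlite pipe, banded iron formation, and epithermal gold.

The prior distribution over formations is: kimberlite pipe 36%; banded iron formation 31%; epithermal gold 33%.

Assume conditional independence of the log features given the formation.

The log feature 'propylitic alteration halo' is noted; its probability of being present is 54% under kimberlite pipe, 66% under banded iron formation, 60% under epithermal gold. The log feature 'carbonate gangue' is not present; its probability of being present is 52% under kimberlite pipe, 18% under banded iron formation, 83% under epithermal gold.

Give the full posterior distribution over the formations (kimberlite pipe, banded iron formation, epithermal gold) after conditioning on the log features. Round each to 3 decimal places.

0.317, 0.569, 0.114

By Bayes' rule with conditional independence, the unnormalized weight for each hypothesis is prior × ∏ likelihoods (using 1 − P(present | H) for each absent log feature):
  kimberlite pipe: 0.36 × 0.54 × (1 − 0.52) = 0.093312
  banded iron formation: 0.31 × 0.66 × (1 − 0.18) = 0.16777
  epithermal gold: 0.33 × 0.60 × (1 − 0.83) = 0.03366
Normalizing constant Z = 0.093312 + 0.16777 + 0.03366 = 0.29474.
P(kimberlite pipe | evidence) = 0.093312 / 0.29474 ≈ 0.317
P(banded iron formation | evidence) = 0.16777 / 0.29474 ≈ 0.569
P(epithermal gold | evidence) = 0.03366 / 0.29474 ≈ 0.114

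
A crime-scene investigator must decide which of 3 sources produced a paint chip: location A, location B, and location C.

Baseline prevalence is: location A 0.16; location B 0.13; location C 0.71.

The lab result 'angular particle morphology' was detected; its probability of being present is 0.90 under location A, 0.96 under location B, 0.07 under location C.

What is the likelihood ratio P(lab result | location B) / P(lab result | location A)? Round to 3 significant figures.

1.07

Likelihood of this lab result under each hypothesis:
  location B: 0.96
  location A: 0.9
Bayes factor = 0.96 / 0.9 ≈ 1.07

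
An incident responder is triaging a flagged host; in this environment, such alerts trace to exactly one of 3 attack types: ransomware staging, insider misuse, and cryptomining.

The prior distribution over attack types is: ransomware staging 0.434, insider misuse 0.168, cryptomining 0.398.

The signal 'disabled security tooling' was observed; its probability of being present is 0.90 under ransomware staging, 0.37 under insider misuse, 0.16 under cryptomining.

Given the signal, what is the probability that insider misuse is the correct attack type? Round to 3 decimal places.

0.120

For each hypothesis, the unnormalized posterior weight is prior × likelihood:
  ransomware staging: 0.434 × 0.90 = 0.3906
  insider misuse: 0.168 × 0.37 = 0.06216
  cryptomining: 0.398 × 0.16 = 0.06368
Normalizing constant Z = 0.3906 + 0.06216 + 0.06368 = 0.51644.
P(insider misuse | evidence) = 0.06216 / 0.51644 ≈ 0.120.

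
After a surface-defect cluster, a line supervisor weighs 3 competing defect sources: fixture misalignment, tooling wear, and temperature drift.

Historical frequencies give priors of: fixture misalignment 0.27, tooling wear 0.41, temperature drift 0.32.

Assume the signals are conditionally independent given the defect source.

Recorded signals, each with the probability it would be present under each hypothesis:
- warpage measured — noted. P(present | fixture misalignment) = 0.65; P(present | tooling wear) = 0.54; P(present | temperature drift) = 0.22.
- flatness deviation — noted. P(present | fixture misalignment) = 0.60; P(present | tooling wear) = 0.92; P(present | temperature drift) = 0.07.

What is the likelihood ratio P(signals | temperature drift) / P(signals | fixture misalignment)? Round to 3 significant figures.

0.0395

Joint likelihood of the signal pattern under each hypothesis:
  temperature drift: 0.22 × 0.07 = 0.0154
  fixture misalignment: 0.65 × 0.60 = 0.39
Bayes factor = 0.0154 / 0.39 ≈ 0.0395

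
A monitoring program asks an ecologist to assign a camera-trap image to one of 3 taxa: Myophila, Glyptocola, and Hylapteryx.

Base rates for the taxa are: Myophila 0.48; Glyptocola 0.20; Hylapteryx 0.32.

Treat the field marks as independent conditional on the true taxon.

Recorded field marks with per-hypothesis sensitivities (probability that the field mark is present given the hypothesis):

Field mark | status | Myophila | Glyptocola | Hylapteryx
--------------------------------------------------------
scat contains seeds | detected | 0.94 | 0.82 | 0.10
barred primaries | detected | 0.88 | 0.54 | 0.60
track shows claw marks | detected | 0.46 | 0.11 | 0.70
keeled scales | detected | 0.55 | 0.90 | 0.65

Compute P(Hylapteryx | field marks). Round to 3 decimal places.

By Bayes' rule with conditional independence, the unnormalized weight for each hypothesis is prior × ∏ likelihoods:
  Myophila: 0.48 × 0.94 × 0.88 × 0.46 × 0.55 = 0.10046
  Glyptocola: 0.20 × 0.82 × 0.54 × 0.11 × 0.90 = 0.0087674
  Hylapteryx: 0.32 × 0.10 × 0.60 × 0.70 × 0.65 = 0.008736
Marginal likelihood of the evidence = 0.11796.
P(Hylapteryx | evidence) = 0.008736 / 0.11796 ≈ 0.074.

0.074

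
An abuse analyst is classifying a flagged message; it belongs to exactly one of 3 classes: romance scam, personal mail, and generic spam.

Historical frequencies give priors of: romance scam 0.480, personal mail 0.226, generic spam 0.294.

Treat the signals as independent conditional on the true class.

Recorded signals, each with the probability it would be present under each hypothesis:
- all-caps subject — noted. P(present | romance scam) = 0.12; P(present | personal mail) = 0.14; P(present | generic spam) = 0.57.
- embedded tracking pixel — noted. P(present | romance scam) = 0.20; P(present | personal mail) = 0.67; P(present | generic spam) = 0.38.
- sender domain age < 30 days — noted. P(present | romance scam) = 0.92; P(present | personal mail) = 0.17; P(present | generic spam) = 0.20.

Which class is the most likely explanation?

generic spam

By Bayes' rule with conditional independence, the unnormalized weight for each hypothesis is prior × ∏ likelihoods:
  romance scam: 0.480 × 0.12 × 0.20 × 0.92 = 0.010598
  personal mail: 0.226 × 0.14 × 0.67 × 0.17 = 0.0036038
  generic spam: 0.294 × 0.57 × 0.38 × 0.20 = 0.012736
The unnormalized weights sum to 0.026938.
P(romance scam | evidence) ≈ 0.010598 / 0.026938 ≈ 0.393
P(personal mail | evidence) ≈ 0.0036038 / 0.026938 ≈ 0.134
P(generic spam | evidence) ≈ 0.012736 / 0.026938 ≈ 0.473
The largest is 0.473, so generic spam is most probable.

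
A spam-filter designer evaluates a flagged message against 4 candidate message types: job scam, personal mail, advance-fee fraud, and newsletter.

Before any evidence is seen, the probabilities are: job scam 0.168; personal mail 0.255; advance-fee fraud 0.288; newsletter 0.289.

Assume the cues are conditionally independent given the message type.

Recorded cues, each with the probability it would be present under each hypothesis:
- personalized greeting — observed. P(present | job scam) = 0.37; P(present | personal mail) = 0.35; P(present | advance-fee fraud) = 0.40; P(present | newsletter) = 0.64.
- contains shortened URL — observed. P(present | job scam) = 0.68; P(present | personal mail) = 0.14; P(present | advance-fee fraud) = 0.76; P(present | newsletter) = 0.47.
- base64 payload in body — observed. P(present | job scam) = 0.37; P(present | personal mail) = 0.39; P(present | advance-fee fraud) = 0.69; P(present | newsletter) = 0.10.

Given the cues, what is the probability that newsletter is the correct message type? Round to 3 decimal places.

0.097

By Bayes' rule with conditional independence, the unnormalized weight for each hypothesis is prior × ∏ likelihoods:
  job scam: 0.168 × 0.37 × 0.68 × 0.37 = 0.015639
  personal mail: 0.255 × 0.35 × 0.14 × 0.39 = 0.0048731
  advance-fee fraud: 0.288 × 0.40 × 0.76 × 0.69 = 0.060411
  newsletter: 0.289 × 0.64 × 0.47 × 0.10 = 0.0086931
The unnormalized weights sum to 0.089617.
P(newsletter | evidence) = 0.0086931 / 0.089617 ≈ 0.097.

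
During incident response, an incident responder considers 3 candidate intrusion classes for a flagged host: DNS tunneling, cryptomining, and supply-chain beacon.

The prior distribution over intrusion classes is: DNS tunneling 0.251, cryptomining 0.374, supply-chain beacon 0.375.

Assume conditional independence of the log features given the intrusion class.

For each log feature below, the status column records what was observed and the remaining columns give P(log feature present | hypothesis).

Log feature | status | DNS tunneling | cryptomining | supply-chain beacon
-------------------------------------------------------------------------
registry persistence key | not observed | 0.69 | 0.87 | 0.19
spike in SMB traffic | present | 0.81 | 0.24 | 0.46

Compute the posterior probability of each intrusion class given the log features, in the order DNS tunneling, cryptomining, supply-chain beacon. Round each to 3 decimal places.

0.294, 0.054, 0.652

For each hypothesis, the unnormalized posterior weight is prior × product of the log feature likelihoods (using 1 − P(present | H) for each absent log feature):
  DNS tunneling: 0.251 × (1 − 0.69) × 0.81 = 0.063026
  cryptomining: 0.374 × (1 − 0.87) × 0.24 = 0.011669
  supply-chain beacon: 0.375 × (1 − 0.19) × 0.46 = 0.13973
Normalizing constant Z = 0.063026 + 0.011669 + 0.13973 = 0.21442.
P(DNS tunneling | evidence) = 0.063026 / 0.21442 ≈ 0.294
P(cryptomining | evidence) = 0.011669 / 0.21442 ≈ 0.054
P(supply-chain beacon | evidence) = 0.13973 / 0.21442 ≈ 0.652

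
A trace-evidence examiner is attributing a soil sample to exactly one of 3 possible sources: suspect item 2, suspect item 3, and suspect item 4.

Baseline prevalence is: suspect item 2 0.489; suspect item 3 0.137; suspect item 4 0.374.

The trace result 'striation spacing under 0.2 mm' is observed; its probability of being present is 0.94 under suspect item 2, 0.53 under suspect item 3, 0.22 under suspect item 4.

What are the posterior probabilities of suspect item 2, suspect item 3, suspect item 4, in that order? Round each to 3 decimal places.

0.748, 0.118, 0.134

For each hypothesis, the unnormalized posterior weight is prior × likelihood:
  suspect item 2: 0.489 × 0.94 = 0.45966
  suspect item 3: 0.137 × 0.53 = 0.07261
  suspect item 4: 0.374 × 0.22 = 0.08228
The unnormalized weights sum to 0.61455.
P(suspect item 2 | evidence) = 0.45966 / 0.61455 ≈ 0.748
P(suspect item 3 | evidence) = 0.07261 / 0.61455 ≈ 0.118
P(suspect item 4 | evidence) = 0.08228 / 0.61455 ≈ 0.134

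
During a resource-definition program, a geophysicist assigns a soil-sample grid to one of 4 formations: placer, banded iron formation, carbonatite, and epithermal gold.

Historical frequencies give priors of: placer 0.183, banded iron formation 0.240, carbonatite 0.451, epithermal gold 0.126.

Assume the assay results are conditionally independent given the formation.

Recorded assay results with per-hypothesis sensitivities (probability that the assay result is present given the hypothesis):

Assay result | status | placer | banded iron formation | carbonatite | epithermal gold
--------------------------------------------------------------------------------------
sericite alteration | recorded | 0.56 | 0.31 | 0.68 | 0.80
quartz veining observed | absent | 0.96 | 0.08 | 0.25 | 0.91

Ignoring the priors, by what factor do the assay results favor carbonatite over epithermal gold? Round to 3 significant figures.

7.08

The Bayes factor is the ratio of the joint likelihoods of the assay result pattern under the two hypotheses (using 1 − P(present | H) for each absent assay result).
  carbonatite: 0.68 × (1 − 0.25) = 0.51
  epithermal gold: 0.80 × (1 − 0.91) = 0.072
Bayes factor = 0.51 / 0.072 ≈ 7.08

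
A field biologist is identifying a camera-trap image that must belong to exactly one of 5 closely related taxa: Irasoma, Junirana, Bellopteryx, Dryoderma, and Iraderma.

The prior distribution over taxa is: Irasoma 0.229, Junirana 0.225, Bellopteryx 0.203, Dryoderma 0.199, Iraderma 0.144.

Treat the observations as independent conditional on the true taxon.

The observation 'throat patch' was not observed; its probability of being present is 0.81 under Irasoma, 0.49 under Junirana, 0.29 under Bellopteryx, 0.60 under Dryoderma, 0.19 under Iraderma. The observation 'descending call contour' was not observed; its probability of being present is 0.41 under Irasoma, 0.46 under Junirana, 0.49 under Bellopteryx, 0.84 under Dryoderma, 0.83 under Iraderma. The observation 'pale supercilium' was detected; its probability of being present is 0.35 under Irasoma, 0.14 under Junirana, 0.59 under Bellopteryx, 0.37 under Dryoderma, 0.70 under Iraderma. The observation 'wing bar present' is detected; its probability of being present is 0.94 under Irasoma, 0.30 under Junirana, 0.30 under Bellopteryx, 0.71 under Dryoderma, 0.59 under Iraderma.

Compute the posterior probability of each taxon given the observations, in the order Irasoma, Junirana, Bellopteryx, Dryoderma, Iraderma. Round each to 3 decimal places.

Multiply each prior by the joint likelihood of the evidence pattern (using 1 − P(present | H) for each absent observation):
  Irasoma: 0.229 × (1 − 0.81) × (1 − 0.41) × 0.35 × 0.94 = 0.0084457
  Junirana: 0.225 × (1 − 0.49) × (1 − 0.46) × 0.14 × 0.30 = 0.0026025
  Bellopteryx: 0.203 × (1 − 0.29) × (1 − 0.49) × 0.59 × 0.30 = 0.013011
  Dryoderma: 0.199 × (1 − 0.60) × (1 − 0.84) × 0.37 × 0.71 = 0.0033457
  Iraderma: 0.144 × (1 − 0.19) × (1 − 0.83) × 0.70 × 0.59 = 0.0081893
The unnormalized weights sum to 0.035594.
P(Irasoma | evidence) = 0.0084457 / 0.035594 ≈ 0.237
P(Junirana | evidence) = 0.0026025 / 0.035594 ≈ 0.073
P(Bellopteryx | evidence) = 0.013011 / 0.035594 ≈ 0.366
P(Dryoderma | evidence) = 0.0033457 / 0.035594 ≈ 0.094
P(Iraderma | evidence) = 0.0081893 / 0.035594 ≈ 0.230

0.237, 0.073, 0.366, 0.094, 0.230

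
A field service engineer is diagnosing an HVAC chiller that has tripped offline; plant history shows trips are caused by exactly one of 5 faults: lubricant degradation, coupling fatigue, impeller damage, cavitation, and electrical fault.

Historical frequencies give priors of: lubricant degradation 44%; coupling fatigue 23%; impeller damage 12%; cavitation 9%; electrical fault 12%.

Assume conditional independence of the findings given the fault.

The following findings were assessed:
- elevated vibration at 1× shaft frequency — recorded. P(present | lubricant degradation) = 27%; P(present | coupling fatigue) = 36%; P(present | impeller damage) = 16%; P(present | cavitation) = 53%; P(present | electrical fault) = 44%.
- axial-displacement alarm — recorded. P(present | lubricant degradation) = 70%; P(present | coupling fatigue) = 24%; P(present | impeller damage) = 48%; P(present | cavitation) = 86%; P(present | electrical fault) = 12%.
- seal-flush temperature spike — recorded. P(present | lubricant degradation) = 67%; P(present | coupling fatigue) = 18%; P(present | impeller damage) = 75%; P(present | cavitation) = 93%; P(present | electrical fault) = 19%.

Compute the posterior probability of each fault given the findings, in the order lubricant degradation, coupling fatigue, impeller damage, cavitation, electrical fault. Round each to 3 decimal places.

0.528, 0.034, 0.065, 0.361, 0.011

Multiply each prior by the joint likelihood of the evidence pattern:
  lubricant degradation: 0.44 × 0.27 × 0.70 × 0.67 = 0.055717
  coupling fatigue: 0.23 × 0.36 × 0.24 × 0.18 = 0.003577
  impeller damage: 0.12 × 0.16 × 0.48 × 0.75 = 0.006912
  cavitation: 0.09 × 0.53 × 0.86 × 0.93 = 0.03815
  electrical fault: 0.12 × 0.44 × 0.12 × 0.19 = 0.0012038
Marginal likelihood of the evidence = 0.10556.
P(lubricant degradation | evidence) = 0.055717 / 0.10556 ≈ 0.528
P(coupling fatigue | evidence) = 0.003577 / 0.10556 ≈ 0.034
P(impeller damage | evidence) = 0.006912 / 0.10556 ≈ 0.065
P(cavitation | evidence) = 0.03815 / 0.10556 ≈ 0.361
P(electrical fault | evidence) = 0.0012038 / 0.10556 ≈ 0.011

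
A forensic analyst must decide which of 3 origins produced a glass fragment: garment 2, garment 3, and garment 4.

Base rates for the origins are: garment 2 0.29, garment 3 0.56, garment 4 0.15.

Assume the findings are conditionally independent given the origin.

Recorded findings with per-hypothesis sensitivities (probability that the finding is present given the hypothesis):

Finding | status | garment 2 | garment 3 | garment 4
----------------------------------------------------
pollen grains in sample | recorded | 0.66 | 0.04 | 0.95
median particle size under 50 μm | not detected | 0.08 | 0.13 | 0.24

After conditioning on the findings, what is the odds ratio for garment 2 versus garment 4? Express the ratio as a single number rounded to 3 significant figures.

1.63

Unnormalized posterior weight (prior times the finding likelihoods) for each of the two hypotheses (using 1 − P(present | H) for each absent finding):
  garment 2: 0.29 × 0.66 × (1 − 0.08) = 0.17609
  garment 4: 0.15 × 0.95 × (1 − 0.24) = 0.1083
Odds(garment 2 : garment 4) = 0.17609 / 0.1083 ≈ 1.63.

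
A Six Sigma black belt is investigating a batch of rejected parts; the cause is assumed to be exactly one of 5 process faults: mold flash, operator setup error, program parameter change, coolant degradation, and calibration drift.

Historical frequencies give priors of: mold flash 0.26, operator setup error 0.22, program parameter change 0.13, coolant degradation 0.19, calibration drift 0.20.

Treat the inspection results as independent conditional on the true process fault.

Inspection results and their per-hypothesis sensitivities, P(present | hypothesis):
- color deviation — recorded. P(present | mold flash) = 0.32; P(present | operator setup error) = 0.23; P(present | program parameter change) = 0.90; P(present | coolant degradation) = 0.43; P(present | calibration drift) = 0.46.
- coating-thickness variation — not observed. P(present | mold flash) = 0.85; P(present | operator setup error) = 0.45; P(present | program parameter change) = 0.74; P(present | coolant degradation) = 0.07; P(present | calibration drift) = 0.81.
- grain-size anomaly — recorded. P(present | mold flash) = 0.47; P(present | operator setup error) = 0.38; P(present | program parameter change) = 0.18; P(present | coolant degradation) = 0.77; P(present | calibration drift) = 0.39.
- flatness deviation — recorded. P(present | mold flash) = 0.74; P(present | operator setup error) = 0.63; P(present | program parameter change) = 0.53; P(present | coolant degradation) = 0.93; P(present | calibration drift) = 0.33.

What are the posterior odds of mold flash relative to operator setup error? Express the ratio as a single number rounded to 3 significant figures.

Unnormalized posterior weight (prior times the inspection result likelihoods) for each of the two hypotheses (using 1 − P(present | H) for each absent inspection result):
  mold flash: 0.26 × 0.32 × (1 − 0.85) × 0.47 × 0.74 = 0.0043405
  operator setup error: 0.22 × 0.23 × (1 − 0.45) × 0.38 × 0.63 = 0.0066625
Posterior odds = 0.0043405 / 0.0066625 ≈ 0.651.

0.651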